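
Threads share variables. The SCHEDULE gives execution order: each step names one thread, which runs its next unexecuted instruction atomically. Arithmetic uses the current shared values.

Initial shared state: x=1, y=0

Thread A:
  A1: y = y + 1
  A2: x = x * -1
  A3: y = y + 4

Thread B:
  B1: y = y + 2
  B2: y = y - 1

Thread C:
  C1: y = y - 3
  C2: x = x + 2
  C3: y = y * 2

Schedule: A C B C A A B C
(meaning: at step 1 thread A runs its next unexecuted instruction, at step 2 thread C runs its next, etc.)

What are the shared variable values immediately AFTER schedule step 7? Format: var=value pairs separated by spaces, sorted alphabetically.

Step 1: thread A executes A1 (y = y + 1). Shared: x=1 y=1. PCs: A@1 B@0 C@0
Step 2: thread C executes C1 (y = y - 3). Shared: x=1 y=-2. PCs: A@1 B@0 C@1
Step 3: thread B executes B1 (y = y + 2). Shared: x=1 y=0. PCs: A@1 B@1 C@1
Step 4: thread C executes C2 (x = x + 2). Shared: x=3 y=0. PCs: A@1 B@1 C@2
Step 5: thread A executes A2 (x = x * -1). Shared: x=-3 y=0. PCs: A@2 B@1 C@2
Step 6: thread A executes A3 (y = y + 4). Shared: x=-3 y=4. PCs: A@3 B@1 C@2
Step 7: thread B executes B2 (y = y - 1). Shared: x=-3 y=3. PCs: A@3 B@2 C@2

Answer: x=-3 y=3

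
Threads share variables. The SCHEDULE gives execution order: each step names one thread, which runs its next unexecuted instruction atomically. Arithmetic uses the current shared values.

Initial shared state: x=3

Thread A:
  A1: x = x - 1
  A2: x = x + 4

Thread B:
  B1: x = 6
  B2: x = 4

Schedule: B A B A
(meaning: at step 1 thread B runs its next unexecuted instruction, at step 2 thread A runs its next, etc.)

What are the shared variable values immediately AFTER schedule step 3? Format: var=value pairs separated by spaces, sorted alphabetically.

Answer: x=4

Derivation:
Step 1: thread B executes B1 (x = 6). Shared: x=6. PCs: A@0 B@1
Step 2: thread A executes A1 (x = x - 1). Shared: x=5. PCs: A@1 B@1
Step 3: thread B executes B2 (x = 4). Shared: x=4. PCs: A@1 B@2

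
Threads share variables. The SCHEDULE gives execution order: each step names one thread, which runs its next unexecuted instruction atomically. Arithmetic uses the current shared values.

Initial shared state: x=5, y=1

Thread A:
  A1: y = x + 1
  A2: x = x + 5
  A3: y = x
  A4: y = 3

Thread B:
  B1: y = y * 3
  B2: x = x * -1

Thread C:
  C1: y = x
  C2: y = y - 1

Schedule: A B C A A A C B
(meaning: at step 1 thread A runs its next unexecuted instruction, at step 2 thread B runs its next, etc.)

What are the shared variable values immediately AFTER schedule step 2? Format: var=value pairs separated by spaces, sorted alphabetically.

Step 1: thread A executes A1 (y = x + 1). Shared: x=5 y=6. PCs: A@1 B@0 C@0
Step 2: thread B executes B1 (y = y * 3). Shared: x=5 y=18. PCs: A@1 B@1 C@0

Answer: x=5 y=18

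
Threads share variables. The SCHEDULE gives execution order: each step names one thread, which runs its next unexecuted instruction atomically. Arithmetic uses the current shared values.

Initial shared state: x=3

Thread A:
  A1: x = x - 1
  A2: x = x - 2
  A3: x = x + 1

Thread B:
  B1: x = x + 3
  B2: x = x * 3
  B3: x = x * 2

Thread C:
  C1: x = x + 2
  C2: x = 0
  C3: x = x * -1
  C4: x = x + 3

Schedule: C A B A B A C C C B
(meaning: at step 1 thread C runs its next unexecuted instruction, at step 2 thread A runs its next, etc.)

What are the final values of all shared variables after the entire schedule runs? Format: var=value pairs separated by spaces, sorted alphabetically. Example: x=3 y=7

Answer: x=6

Derivation:
Step 1: thread C executes C1 (x = x + 2). Shared: x=5. PCs: A@0 B@0 C@1
Step 2: thread A executes A1 (x = x - 1). Shared: x=4. PCs: A@1 B@0 C@1
Step 3: thread B executes B1 (x = x + 3). Shared: x=7. PCs: A@1 B@1 C@1
Step 4: thread A executes A2 (x = x - 2). Shared: x=5. PCs: A@2 B@1 C@1
Step 5: thread B executes B2 (x = x * 3). Shared: x=15. PCs: A@2 B@2 C@1
Step 6: thread A executes A3 (x = x + 1). Shared: x=16. PCs: A@3 B@2 C@1
Step 7: thread C executes C2 (x = 0). Shared: x=0. PCs: A@3 B@2 C@2
Step 8: thread C executes C3 (x = x * -1). Shared: x=0. PCs: A@3 B@2 C@3
Step 9: thread C executes C4 (x = x + 3). Shared: x=3. PCs: A@3 B@2 C@4
Step 10: thread B executes B3 (x = x * 2). Shared: x=6. PCs: A@3 B@3 C@4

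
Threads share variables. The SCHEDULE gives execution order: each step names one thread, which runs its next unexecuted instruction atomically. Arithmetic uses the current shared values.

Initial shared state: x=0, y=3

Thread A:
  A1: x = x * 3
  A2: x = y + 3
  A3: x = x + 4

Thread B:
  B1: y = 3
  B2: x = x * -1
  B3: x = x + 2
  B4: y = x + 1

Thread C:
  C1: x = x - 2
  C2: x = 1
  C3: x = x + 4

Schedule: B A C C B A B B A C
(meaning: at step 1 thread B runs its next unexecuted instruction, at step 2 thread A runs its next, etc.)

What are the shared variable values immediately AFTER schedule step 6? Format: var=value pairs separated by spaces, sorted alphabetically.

Answer: x=6 y=3

Derivation:
Step 1: thread B executes B1 (y = 3). Shared: x=0 y=3. PCs: A@0 B@1 C@0
Step 2: thread A executes A1 (x = x * 3). Shared: x=0 y=3. PCs: A@1 B@1 C@0
Step 3: thread C executes C1 (x = x - 2). Shared: x=-2 y=3. PCs: A@1 B@1 C@1
Step 4: thread C executes C2 (x = 1). Shared: x=1 y=3. PCs: A@1 B@1 C@2
Step 5: thread B executes B2 (x = x * -1). Shared: x=-1 y=3. PCs: A@1 B@2 C@2
Step 6: thread A executes A2 (x = y + 3). Shared: x=6 y=3. PCs: A@2 B@2 C@2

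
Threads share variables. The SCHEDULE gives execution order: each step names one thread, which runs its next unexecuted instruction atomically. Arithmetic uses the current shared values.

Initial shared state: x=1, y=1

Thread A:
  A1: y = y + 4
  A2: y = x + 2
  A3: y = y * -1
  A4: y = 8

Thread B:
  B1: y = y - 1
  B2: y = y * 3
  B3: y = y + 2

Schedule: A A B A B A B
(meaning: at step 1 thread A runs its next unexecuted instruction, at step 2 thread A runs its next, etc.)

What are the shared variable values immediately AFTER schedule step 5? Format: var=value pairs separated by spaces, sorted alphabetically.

Step 1: thread A executes A1 (y = y + 4). Shared: x=1 y=5. PCs: A@1 B@0
Step 2: thread A executes A2 (y = x + 2). Shared: x=1 y=3. PCs: A@2 B@0
Step 3: thread B executes B1 (y = y - 1). Shared: x=1 y=2. PCs: A@2 B@1
Step 4: thread A executes A3 (y = y * -1). Shared: x=1 y=-2. PCs: A@3 B@1
Step 5: thread B executes B2 (y = y * 3). Shared: x=1 y=-6. PCs: A@3 B@2

Answer: x=1 y=-6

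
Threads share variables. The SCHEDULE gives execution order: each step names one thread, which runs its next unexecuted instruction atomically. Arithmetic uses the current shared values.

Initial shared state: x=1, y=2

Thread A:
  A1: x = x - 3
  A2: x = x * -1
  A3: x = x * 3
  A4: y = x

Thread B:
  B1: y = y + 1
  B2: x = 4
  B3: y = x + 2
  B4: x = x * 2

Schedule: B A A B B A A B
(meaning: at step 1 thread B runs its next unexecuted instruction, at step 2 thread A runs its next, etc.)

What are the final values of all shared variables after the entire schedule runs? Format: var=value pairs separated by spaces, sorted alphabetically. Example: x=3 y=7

Answer: x=24 y=12

Derivation:
Step 1: thread B executes B1 (y = y + 1). Shared: x=1 y=3. PCs: A@0 B@1
Step 2: thread A executes A1 (x = x - 3). Shared: x=-2 y=3. PCs: A@1 B@1
Step 3: thread A executes A2 (x = x * -1). Shared: x=2 y=3. PCs: A@2 B@1
Step 4: thread B executes B2 (x = 4). Shared: x=4 y=3. PCs: A@2 B@2
Step 5: thread B executes B3 (y = x + 2). Shared: x=4 y=6. PCs: A@2 B@3
Step 6: thread A executes A3 (x = x * 3). Shared: x=12 y=6. PCs: A@3 B@3
Step 7: thread A executes A4 (y = x). Shared: x=12 y=12. PCs: A@4 B@3
Step 8: thread B executes B4 (x = x * 2). Shared: x=24 y=12. PCs: A@4 B@4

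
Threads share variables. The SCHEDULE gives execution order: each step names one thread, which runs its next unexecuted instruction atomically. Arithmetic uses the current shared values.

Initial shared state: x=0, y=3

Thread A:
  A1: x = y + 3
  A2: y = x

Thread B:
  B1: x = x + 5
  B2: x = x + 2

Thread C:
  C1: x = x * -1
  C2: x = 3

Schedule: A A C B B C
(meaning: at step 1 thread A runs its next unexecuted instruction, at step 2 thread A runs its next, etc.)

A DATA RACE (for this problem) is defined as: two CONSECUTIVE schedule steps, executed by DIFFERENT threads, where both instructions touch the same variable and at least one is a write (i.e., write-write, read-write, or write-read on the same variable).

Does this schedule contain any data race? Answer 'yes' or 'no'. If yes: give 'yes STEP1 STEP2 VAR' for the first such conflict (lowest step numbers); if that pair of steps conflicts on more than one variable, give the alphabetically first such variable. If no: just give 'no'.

Answer: yes 2 3 x

Derivation:
Steps 1,2: same thread (A). No race.
Steps 2,3: A(y = x) vs C(x = x * -1). RACE on x (R-W).
Steps 3,4: C(x = x * -1) vs B(x = x + 5). RACE on x (W-W).
Steps 4,5: same thread (B). No race.
Steps 5,6: B(x = x + 2) vs C(x = 3). RACE on x (W-W).
First conflict at steps 2,3.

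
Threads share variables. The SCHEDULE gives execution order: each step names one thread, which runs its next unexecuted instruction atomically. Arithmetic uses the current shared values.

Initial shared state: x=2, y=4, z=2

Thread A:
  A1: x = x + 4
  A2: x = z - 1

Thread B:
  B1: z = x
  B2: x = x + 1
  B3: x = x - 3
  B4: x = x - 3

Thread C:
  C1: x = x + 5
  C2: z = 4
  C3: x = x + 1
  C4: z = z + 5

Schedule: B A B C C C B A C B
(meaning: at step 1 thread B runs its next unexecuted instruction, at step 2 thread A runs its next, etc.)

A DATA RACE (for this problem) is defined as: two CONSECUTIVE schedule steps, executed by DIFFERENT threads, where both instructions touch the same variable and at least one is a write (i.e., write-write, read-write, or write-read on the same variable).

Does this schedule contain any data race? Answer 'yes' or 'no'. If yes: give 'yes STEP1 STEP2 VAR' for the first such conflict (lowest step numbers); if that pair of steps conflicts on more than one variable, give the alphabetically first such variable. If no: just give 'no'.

Answer: yes 1 2 x

Derivation:
Steps 1,2: B(z = x) vs A(x = x + 4). RACE on x (R-W).
Steps 2,3: A(x = x + 4) vs B(x = x + 1). RACE on x (W-W).
Steps 3,4: B(x = x + 1) vs C(x = x + 5). RACE on x (W-W).
Steps 4,5: same thread (C). No race.
Steps 5,6: same thread (C). No race.
Steps 6,7: C(x = x + 1) vs B(x = x - 3). RACE on x (W-W).
Steps 7,8: B(x = x - 3) vs A(x = z - 1). RACE on x (W-W).
Steps 8,9: A(x = z - 1) vs C(z = z + 5). RACE on z (R-W).
Steps 9,10: C(r=z,w=z) vs B(r=x,w=x). No conflict.
First conflict at steps 1,2.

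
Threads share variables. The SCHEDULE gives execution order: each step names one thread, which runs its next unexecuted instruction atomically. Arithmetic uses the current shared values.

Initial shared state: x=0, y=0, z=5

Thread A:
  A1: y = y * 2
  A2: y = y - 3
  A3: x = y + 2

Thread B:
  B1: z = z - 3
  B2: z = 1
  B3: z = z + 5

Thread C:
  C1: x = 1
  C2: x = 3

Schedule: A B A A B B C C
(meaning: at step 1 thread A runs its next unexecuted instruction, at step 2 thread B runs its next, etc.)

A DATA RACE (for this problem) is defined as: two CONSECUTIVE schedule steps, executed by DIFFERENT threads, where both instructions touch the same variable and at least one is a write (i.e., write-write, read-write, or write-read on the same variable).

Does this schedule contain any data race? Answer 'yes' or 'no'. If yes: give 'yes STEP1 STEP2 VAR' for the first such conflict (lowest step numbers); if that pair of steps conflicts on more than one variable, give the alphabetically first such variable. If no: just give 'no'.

Steps 1,2: A(r=y,w=y) vs B(r=z,w=z). No conflict.
Steps 2,3: B(r=z,w=z) vs A(r=y,w=y). No conflict.
Steps 3,4: same thread (A). No race.
Steps 4,5: A(r=y,w=x) vs B(r=-,w=z). No conflict.
Steps 5,6: same thread (B). No race.
Steps 6,7: B(r=z,w=z) vs C(r=-,w=x). No conflict.
Steps 7,8: same thread (C). No race.

Answer: no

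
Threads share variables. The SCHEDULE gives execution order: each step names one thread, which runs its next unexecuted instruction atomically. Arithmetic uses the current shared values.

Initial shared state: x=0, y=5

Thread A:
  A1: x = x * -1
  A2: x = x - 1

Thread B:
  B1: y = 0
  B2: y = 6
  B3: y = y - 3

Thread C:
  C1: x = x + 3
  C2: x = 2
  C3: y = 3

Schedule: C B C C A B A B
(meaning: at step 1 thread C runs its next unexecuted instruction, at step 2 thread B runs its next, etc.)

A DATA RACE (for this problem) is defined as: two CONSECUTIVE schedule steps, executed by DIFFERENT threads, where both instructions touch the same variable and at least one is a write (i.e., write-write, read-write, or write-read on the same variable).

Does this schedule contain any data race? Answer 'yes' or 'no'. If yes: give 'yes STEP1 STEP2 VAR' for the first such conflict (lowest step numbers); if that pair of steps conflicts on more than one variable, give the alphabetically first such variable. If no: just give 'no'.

Steps 1,2: C(r=x,w=x) vs B(r=-,w=y). No conflict.
Steps 2,3: B(r=-,w=y) vs C(r=-,w=x). No conflict.
Steps 3,4: same thread (C). No race.
Steps 4,5: C(r=-,w=y) vs A(r=x,w=x). No conflict.
Steps 5,6: A(r=x,w=x) vs B(r=-,w=y). No conflict.
Steps 6,7: B(r=-,w=y) vs A(r=x,w=x). No conflict.
Steps 7,8: A(r=x,w=x) vs B(r=y,w=y). No conflict.

Answer: no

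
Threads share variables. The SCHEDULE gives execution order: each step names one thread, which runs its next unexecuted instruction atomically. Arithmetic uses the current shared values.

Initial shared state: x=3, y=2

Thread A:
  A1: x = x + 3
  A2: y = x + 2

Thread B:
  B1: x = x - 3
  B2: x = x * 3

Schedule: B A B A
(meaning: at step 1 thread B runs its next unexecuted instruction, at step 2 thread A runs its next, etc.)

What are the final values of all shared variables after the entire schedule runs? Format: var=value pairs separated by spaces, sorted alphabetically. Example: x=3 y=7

Answer: x=9 y=11

Derivation:
Step 1: thread B executes B1 (x = x - 3). Shared: x=0 y=2. PCs: A@0 B@1
Step 2: thread A executes A1 (x = x + 3). Shared: x=3 y=2. PCs: A@1 B@1
Step 3: thread B executes B2 (x = x * 3). Shared: x=9 y=2. PCs: A@1 B@2
Step 4: thread A executes A2 (y = x + 2). Shared: x=9 y=11. PCs: A@2 B@2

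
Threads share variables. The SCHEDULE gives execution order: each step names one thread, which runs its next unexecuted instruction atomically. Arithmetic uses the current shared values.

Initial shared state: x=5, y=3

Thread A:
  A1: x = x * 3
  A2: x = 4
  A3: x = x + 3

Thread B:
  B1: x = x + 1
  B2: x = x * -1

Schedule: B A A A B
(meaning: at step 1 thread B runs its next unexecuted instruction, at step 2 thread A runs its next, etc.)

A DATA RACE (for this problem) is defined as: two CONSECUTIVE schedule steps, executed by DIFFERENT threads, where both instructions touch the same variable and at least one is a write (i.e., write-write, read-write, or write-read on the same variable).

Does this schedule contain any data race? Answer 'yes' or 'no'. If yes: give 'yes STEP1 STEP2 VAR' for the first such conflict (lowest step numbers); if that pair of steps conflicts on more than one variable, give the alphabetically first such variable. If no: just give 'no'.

Answer: yes 1 2 x

Derivation:
Steps 1,2: B(x = x + 1) vs A(x = x * 3). RACE on x (W-W).
Steps 2,3: same thread (A). No race.
Steps 3,4: same thread (A). No race.
Steps 4,5: A(x = x + 3) vs B(x = x * -1). RACE on x (W-W).
First conflict at steps 1,2.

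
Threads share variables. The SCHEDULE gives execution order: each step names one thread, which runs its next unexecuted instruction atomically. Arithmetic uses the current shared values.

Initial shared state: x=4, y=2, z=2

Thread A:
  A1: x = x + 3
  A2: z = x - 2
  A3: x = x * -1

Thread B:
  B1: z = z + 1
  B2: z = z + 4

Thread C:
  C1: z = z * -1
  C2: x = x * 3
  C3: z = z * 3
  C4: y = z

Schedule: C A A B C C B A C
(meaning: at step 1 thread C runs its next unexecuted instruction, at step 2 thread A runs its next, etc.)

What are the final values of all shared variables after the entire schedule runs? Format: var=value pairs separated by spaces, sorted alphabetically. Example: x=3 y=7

Answer: x=-21 y=22 z=22

Derivation:
Step 1: thread C executes C1 (z = z * -1). Shared: x=4 y=2 z=-2. PCs: A@0 B@0 C@1
Step 2: thread A executes A1 (x = x + 3). Shared: x=7 y=2 z=-2. PCs: A@1 B@0 C@1
Step 3: thread A executes A2 (z = x - 2). Shared: x=7 y=2 z=5. PCs: A@2 B@0 C@1
Step 4: thread B executes B1 (z = z + 1). Shared: x=7 y=2 z=6. PCs: A@2 B@1 C@1
Step 5: thread C executes C2 (x = x * 3). Shared: x=21 y=2 z=6. PCs: A@2 B@1 C@2
Step 6: thread C executes C3 (z = z * 3). Shared: x=21 y=2 z=18. PCs: A@2 B@1 C@3
Step 7: thread B executes B2 (z = z + 4). Shared: x=21 y=2 z=22. PCs: A@2 B@2 C@3
Step 8: thread A executes A3 (x = x * -1). Shared: x=-21 y=2 z=22. PCs: A@3 B@2 C@3
Step 9: thread C executes C4 (y = z). Shared: x=-21 y=22 z=22. PCs: A@3 B@2 C@4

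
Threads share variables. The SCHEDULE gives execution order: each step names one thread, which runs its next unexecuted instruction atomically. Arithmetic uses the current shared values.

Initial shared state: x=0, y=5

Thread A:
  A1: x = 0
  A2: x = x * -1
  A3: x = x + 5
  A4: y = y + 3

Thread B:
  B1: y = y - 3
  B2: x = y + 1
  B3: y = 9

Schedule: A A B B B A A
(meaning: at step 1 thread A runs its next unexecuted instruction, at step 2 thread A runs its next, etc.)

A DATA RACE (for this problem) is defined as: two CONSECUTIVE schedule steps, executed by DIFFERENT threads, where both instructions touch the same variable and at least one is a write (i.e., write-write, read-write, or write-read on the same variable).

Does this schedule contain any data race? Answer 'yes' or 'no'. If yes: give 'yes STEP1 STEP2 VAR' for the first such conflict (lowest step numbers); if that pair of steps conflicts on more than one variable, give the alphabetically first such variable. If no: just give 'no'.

Steps 1,2: same thread (A). No race.
Steps 2,3: A(r=x,w=x) vs B(r=y,w=y). No conflict.
Steps 3,4: same thread (B). No race.
Steps 4,5: same thread (B). No race.
Steps 5,6: B(r=-,w=y) vs A(r=x,w=x). No conflict.
Steps 6,7: same thread (A). No race.

Answer: no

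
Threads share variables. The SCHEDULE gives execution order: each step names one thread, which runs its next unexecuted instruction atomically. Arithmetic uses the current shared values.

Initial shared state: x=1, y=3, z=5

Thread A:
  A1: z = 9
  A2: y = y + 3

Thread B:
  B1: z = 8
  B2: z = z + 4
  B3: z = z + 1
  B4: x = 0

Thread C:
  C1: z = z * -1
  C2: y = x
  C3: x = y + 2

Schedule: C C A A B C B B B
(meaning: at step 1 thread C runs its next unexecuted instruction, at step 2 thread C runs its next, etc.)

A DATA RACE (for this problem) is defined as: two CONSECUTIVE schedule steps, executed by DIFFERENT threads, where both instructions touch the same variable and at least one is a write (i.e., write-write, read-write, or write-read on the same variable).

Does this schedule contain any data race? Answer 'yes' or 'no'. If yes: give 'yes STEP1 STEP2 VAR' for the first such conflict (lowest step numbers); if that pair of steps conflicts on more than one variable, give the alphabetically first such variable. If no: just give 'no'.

Steps 1,2: same thread (C). No race.
Steps 2,3: C(r=x,w=y) vs A(r=-,w=z). No conflict.
Steps 3,4: same thread (A). No race.
Steps 4,5: A(r=y,w=y) vs B(r=-,w=z). No conflict.
Steps 5,6: B(r=-,w=z) vs C(r=y,w=x). No conflict.
Steps 6,7: C(r=y,w=x) vs B(r=z,w=z). No conflict.
Steps 7,8: same thread (B). No race.
Steps 8,9: same thread (B). No race.

Answer: no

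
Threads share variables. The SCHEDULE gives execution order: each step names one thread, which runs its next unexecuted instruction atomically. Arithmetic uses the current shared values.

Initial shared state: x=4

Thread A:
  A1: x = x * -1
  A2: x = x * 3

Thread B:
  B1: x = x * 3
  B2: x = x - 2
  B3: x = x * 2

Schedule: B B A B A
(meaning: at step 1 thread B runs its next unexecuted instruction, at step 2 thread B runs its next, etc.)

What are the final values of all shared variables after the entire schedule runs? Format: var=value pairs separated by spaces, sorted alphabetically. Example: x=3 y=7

Step 1: thread B executes B1 (x = x * 3). Shared: x=12. PCs: A@0 B@1
Step 2: thread B executes B2 (x = x - 2). Shared: x=10. PCs: A@0 B@2
Step 3: thread A executes A1 (x = x * -1). Shared: x=-10. PCs: A@1 B@2
Step 4: thread B executes B3 (x = x * 2). Shared: x=-20. PCs: A@1 B@3
Step 5: thread A executes A2 (x = x * 3). Shared: x=-60. PCs: A@2 B@3

Answer: x=-60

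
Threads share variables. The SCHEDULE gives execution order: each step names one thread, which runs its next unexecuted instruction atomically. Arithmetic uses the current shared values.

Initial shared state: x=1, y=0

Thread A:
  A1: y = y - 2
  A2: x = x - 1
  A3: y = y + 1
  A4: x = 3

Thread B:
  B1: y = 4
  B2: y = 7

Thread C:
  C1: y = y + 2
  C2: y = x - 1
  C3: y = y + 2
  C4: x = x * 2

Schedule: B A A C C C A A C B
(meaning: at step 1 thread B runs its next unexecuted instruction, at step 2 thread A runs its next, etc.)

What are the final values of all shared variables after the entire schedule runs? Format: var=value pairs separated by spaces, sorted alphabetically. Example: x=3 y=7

Step 1: thread B executes B1 (y = 4). Shared: x=1 y=4. PCs: A@0 B@1 C@0
Step 2: thread A executes A1 (y = y - 2). Shared: x=1 y=2. PCs: A@1 B@1 C@0
Step 3: thread A executes A2 (x = x - 1). Shared: x=0 y=2. PCs: A@2 B@1 C@0
Step 4: thread C executes C1 (y = y + 2). Shared: x=0 y=4. PCs: A@2 B@1 C@1
Step 5: thread C executes C2 (y = x - 1). Shared: x=0 y=-1. PCs: A@2 B@1 C@2
Step 6: thread C executes C3 (y = y + 2). Shared: x=0 y=1. PCs: A@2 B@1 C@3
Step 7: thread A executes A3 (y = y + 1). Shared: x=0 y=2. PCs: A@3 B@1 C@3
Step 8: thread A executes A4 (x = 3). Shared: x=3 y=2. PCs: A@4 B@1 C@3
Step 9: thread C executes C4 (x = x * 2). Shared: x=6 y=2. PCs: A@4 B@1 C@4
Step 10: thread B executes B2 (y = 7). Shared: x=6 y=7. PCs: A@4 B@2 C@4

Answer: x=6 y=7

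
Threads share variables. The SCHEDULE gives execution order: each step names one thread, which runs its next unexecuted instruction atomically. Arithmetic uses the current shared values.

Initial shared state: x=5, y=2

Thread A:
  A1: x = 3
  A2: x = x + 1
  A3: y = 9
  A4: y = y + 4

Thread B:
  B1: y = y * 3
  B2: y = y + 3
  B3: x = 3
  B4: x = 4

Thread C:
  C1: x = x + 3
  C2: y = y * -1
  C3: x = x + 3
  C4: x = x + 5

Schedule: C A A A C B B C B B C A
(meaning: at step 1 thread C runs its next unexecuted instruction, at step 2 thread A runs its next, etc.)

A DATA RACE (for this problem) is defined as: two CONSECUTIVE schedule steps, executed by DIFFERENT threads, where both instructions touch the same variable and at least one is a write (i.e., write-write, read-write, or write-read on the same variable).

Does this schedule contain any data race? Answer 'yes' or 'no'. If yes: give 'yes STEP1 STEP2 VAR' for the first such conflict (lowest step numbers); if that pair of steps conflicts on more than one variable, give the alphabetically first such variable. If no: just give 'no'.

Steps 1,2: C(x = x + 3) vs A(x = 3). RACE on x (W-W).
Steps 2,3: same thread (A). No race.
Steps 3,4: same thread (A). No race.
Steps 4,5: A(y = 9) vs C(y = y * -1). RACE on y (W-W).
Steps 5,6: C(y = y * -1) vs B(y = y * 3). RACE on y (W-W).
Steps 6,7: same thread (B). No race.
Steps 7,8: B(r=y,w=y) vs C(r=x,w=x). No conflict.
Steps 8,9: C(x = x + 3) vs B(x = 3). RACE on x (W-W).
Steps 9,10: same thread (B). No race.
Steps 10,11: B(x = 4) vs C(x = x + 5). RACE on x (W-W).
Steps 11,12: C(r=x,w=x) vs A(r=y,w=y). No conflict.
First conflict at steps 1,2.

Answer: yes 1 2 x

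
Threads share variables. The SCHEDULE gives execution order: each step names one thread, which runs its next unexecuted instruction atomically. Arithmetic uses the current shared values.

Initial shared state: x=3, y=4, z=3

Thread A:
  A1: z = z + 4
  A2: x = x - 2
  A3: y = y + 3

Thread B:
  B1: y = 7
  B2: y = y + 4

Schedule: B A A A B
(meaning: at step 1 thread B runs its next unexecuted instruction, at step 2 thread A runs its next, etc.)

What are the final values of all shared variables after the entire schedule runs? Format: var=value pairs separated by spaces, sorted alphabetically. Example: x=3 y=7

Step 1: thread B executes B1 (y = 7). Shared: x=3 y=7 z=3. PCs: A@0 B@1
Step 2: thread A executes A1 (z = z + 4). Shared: x=3 y=7 z=7. PCs: A@1 B@1
Step 3: thread A executes A2 (x = x - 2). Shared: x=1 y=7 z=7. PCs: A@2 B@1
Step 4: thread A executes A3 (y = y + 3). Shared: x=1 y=10 z=7. PCs: A@3 B@1
Step 5: thread B executes B2 (y = y + 4). Shared: x=1 y=14 z=7. PCs: A@3 B@2

Answer: x=1 y=14 z=7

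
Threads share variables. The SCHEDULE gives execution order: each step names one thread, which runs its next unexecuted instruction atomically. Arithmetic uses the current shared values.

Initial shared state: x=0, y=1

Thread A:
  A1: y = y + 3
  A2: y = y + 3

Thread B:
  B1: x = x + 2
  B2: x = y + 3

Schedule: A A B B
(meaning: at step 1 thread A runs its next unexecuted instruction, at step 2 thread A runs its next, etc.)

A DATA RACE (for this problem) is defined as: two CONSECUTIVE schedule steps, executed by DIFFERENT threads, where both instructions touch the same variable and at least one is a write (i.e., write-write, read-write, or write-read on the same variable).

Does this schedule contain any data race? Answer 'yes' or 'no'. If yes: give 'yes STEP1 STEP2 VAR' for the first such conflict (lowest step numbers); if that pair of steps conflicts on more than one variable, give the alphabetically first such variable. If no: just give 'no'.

Answer: no

Derivation:
Steps 1,2: same thread (A). No race.
Steps 2,3: A(r=y,w=y) vs B(r=x,w=x). No conflict.
Steps 3,4: same thread (B). No race.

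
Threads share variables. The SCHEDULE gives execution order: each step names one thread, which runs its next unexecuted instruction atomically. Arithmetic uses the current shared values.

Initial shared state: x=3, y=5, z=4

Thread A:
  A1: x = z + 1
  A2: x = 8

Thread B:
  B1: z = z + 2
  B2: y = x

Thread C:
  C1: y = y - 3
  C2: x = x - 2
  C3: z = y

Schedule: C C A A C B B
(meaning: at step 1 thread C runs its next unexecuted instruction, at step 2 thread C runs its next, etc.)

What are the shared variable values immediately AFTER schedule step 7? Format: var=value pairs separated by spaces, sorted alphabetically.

Answer: x=8 y=8 z=4

Derivation:
Step 1: thread C executes C1 (y = y - 3). Shared: x=3 y=2 z=4. PCs: A@0 B@0 C@1
Step 2: thread C executes C2 (x = x - 2). Shared: x=1 y=2 z=4. PCs: A@0 B@0 C@2
Step 3: thread A executes A1 (x = z + 1). Shared: x=5 y=2 z=4. PCs: A@1 B@0 C@2
Step 4: thread A executes A2 (x = 8). Shared: x=8 y=2 z=4. PCs: A@2 B@0 C@2
Step 5: thread C executes C3 (z = y). Shared: x=8 y=2 z=2. PCs: A@2 B@0 C@3
Step 6: thread B executes B1 (z = z + 2). Shared: x=8 y=2 z=4. PCs: A@2 B@1 C@3
Step 7: thread B executes B2 (y = x). Shared: x=8 y=8 z=4. PCs: A@2 B@2 C@3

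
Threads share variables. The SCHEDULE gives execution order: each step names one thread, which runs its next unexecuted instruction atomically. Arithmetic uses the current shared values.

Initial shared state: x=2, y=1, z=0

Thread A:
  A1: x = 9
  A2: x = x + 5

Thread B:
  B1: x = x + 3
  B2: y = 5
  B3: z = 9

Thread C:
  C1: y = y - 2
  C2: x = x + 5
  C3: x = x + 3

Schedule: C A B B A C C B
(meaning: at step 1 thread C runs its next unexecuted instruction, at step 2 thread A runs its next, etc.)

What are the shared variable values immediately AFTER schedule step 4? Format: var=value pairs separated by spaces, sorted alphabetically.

Answer: x=12 y=5 z=0

Derivation:
Step 1: thread C executes C1 (y = y - 2). Shared: x=2 y=-1 z=0. PCs: A@0 B@0 C@1
Step 2: thread A executes A1 (x = 9). Shared: x=9 y=-1 z=0. PCs: A@1 B@0 C@1
Step 3: thread B executes B1 (x = x + 3). Shared: x=12 y=-1 z=0. PCs: A@1 B@1 C@1
Step 4: thread B executes B2 (y = 5). Shared: x=12 y=5 z=0. PCs: A@1 B@2 C@1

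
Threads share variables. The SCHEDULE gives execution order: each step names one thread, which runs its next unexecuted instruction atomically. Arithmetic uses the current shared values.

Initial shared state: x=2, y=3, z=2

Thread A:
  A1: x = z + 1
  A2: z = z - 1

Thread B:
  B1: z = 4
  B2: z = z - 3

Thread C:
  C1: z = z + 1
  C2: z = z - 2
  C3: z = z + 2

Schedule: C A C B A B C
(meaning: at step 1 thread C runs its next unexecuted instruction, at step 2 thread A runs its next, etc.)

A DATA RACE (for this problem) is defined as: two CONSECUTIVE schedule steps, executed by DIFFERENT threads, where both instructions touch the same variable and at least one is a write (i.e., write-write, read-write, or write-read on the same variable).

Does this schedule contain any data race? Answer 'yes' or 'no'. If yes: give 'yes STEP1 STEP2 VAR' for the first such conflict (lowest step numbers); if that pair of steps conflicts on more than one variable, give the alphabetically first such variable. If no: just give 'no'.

Answer: yes 1 2 z

Derivation:
Steps 1,2: C(z = z + 1) vs A(x = z + 1). RACE on z (W-R).
Steps 2,3: A(x = z + 1) vs C(z = z - 2). RACE on z (R-W).
Steps 3,4: C(z = z - 2) vs B(z = 4). RACE on z (W-W).
Steps 4,5: B(z = 4) vs A(z = z - 1). RACE on z (W-W).
Steps 5,6: A(z = z - 1) vs B(z = z - 3). RACE on z (W-W).
Steps 6,7: B(z = z - 3) vs C(z = z + 2). RACE on z (W-W).
First conflict at steps 1,2.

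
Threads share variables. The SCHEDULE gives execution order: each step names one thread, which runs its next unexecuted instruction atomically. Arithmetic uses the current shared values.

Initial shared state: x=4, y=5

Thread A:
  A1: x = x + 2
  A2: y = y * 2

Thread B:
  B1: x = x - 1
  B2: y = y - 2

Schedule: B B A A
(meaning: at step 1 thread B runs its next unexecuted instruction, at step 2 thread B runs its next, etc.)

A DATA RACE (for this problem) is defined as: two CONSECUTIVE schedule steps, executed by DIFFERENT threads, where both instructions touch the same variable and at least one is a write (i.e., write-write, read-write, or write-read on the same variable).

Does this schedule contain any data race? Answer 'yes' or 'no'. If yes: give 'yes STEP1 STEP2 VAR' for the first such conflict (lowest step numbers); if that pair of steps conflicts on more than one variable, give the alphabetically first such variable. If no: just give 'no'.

Answer: no

Derivation:
Steps 1,2: same thread (B). No race.
Steps 2,3: B(r=y,w=y) vs A(r=x,w=x). No conflict.
Steps 3,4: same thread (A). No race.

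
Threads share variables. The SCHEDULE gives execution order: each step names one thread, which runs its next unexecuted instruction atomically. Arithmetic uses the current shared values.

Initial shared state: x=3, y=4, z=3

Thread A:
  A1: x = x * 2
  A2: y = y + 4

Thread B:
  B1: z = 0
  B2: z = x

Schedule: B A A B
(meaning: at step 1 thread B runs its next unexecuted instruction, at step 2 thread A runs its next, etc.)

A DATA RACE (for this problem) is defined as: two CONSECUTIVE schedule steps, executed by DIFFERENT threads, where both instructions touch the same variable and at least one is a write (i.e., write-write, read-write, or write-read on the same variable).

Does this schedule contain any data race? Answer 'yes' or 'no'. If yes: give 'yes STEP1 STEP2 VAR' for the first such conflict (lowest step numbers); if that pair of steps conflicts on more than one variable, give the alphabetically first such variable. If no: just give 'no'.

Answer: no

Derivation:
Steps 1,2: B(r=-,w=z) vs A(r=x,w=x). No conflict.
Steps 2,3: same thread (A). No race.
Steps 3,4: A(r=y,w=y) vs B(r=x,w=z). No conflict.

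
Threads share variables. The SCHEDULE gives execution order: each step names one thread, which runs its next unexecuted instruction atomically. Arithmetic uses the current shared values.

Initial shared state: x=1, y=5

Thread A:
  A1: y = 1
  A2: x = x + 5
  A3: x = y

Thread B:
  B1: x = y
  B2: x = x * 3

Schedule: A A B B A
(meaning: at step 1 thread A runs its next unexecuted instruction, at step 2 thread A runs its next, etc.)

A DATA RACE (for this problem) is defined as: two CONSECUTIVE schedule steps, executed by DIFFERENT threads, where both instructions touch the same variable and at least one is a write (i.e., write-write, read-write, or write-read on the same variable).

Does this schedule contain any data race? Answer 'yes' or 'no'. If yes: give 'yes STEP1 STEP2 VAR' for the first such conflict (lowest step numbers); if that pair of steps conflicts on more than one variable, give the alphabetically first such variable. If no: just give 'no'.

Steps 1,2: same thread (A). No race.
Steps 2,3: A(x = x + 5) vs B(x = y). RACE on x (W-W).
Steps 3,4: same thread (B). No race.
Steps 4,5: B(x = x * 3) vs A(x = y). RACE on x (W-W).
First conflict at steps 2,3.

Answer: yes 2 3 x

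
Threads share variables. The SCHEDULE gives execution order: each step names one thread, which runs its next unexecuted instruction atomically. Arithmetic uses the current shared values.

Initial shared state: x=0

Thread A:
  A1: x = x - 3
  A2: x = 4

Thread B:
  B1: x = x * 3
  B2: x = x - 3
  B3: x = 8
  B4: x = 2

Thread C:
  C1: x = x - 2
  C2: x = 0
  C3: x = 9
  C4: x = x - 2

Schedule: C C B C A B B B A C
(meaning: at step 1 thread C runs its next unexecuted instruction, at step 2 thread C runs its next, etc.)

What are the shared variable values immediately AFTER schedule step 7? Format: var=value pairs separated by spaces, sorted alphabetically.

Step 1: thread C executes C1 (x = x - 2). Shared: x=-2. PCs: A@0 B@0 C@1
Step 2: thread C executes C2 (x = 0). Shared: x=0. PCs: A@0 B@0 C@2
Step 3: thread B executes B1 (x = x * 3). Shared: x=0. PCs: A@0 B@1 C@2
Step 4: thread C executes C3 (x = 9). Shared: x=9. PCs: A@0 B@1 C@3
Step 5: thread A executes A1 (x = x - 3). Shared: x=6. PCs: A@1 B@1 C@3
Step 6: thread B executes B2 (x = x - 3). Shared: x=3. PCs: A@1 B@2 C@3
Step 7: thread B executes B3 (x = 8). Shared: x=8. PCs: A@1 B@3 C@3

Answer: x=8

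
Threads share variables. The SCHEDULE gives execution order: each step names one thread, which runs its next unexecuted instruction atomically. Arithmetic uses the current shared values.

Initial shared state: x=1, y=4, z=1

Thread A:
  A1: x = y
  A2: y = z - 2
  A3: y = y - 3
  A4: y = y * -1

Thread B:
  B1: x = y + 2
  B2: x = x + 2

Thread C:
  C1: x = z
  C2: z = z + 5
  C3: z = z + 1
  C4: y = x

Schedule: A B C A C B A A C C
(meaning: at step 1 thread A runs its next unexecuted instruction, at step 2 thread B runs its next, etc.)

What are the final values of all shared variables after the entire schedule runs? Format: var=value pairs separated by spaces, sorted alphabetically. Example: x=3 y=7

Answer: x=3 y=3 z=7

Derivation:
Step 1: thread A executes A1 (x = y). Shared: x=4 y=4 z=1. PCs: A@1 B@0 C@0
Step 2: thread B executes B1 (x = y + 2). Shared: x=6 y=4 z=1. PCs: A@1 B@1 C@0
Step 3: thread C executes C1 (x = z). Shared: x=1 y=4 z=1. PCs: A@1 B@1 C@1
Step 4: thread A executes A2 (y = z - 2). Shared: x=1 y=-1 z=1. PCs: A@2 B@1 C@1
Step 5: thread C executes C2 (z = z + 5). Shared: x=1 y=-1 z=6. PCs: A@2 B@1 C@2
Step 6: thread B executes B2 (x = x + 2). Shared: x=3 y=-1 z=6. PCs: A@2 B@2 C@2
Step 7: thread A executes A3 (y = y - 3). Shared: x=3 y=-4 z=6. PCs: A@3 B@2 C@2
Step 8: thread A executes A4 (y = y * -1). Shared: x=3 y=4 z=6. PCs: A@4 B@2 C@2
Step 9: thread C executes C3 (z = z + 1). Shared: x=3 y=4 z=7. PCs: A@4 B@2 C@3
Step 10: thread C executes C4 (y = x). Shared: x=3 y=3 z=7. PCs: A@4 B@2 C@4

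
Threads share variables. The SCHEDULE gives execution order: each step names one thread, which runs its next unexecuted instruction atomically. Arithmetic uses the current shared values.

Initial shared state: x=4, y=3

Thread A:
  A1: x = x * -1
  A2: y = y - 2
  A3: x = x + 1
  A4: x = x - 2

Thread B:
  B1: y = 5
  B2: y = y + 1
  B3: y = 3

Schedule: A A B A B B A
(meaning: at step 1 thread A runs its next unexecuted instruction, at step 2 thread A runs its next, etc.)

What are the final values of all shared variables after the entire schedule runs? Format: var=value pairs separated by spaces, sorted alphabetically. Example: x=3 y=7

Answer: x=-5 y=3

Derivation:
Step 1: thread A executes A1 (x = x * -1). Shared: x=-4 y=3. PCs: A@1 B@0
Step 2: thread A executes A2 (y = y - 2). Shared: x=-4 y=1. PCs: A@2 B@0
Step 3: thread B executes B1 (y = 5). Shared: x=-4 y=5. PCs: A@2 B@1
Step 4: thread A executes A3 (x = x + 1). Shared: x=-3 y=5. PCs: A@3 B@1
Step 5: thread B executes B2 (y = y + 1). Shared: x=-3 y=6. PCs: A@3 B@2
Step 6: thread B executes B3 (y = 3). Shared: x=-3 y=3. PCs: A@3 B@3
Step 7: thread A executes A4 (x = x - 2). Shared: x=-5 y=3. PCs: A@4 B@3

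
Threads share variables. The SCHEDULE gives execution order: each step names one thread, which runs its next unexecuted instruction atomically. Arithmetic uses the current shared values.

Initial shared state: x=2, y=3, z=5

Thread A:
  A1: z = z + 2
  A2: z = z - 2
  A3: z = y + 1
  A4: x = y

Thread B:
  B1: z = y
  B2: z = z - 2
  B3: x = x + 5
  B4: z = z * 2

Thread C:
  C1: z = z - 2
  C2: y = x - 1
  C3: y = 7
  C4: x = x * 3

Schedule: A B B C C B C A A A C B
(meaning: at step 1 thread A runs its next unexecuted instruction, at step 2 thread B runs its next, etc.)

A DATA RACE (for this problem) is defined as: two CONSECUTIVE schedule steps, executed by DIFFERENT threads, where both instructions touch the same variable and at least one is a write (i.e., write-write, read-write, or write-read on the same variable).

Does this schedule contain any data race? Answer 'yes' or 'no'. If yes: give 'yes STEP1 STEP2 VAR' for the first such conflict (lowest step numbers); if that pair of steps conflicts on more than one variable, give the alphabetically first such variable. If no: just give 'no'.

Steps 1,2: A(z = z + 2) vs B(z = y). RACE on z (W-W).
Steps 2,3: same thread (B). No race.
Steps 3,4: B(z = z - 2) vs C(z = z - 2). RACE on z (W-W).
Steps 4,5: same thread (C). No race.
Steps 5,6: C(y = x - 1) vs B(x = x + 5). RACE on x (R-W).
Steps 6,7: B(r=x,w=x) vs C(r=-,w=y). No conflict.
Steps 7,8: C(r=-,w=y) vs A(r=z,w=z). No conflict.
Steps 8,9: same thread (A). No race.
Steps 9,10: same thread (A). No race.
Steps 10,11: A(x = y) vs C(x = x * 3). RACE on x (W-W).
Steps 11,12: C(r=x,w=x) vs B(r=z,w=z). No conflict.
First conflict at steps 1,2.

Answer: yes 1 2 z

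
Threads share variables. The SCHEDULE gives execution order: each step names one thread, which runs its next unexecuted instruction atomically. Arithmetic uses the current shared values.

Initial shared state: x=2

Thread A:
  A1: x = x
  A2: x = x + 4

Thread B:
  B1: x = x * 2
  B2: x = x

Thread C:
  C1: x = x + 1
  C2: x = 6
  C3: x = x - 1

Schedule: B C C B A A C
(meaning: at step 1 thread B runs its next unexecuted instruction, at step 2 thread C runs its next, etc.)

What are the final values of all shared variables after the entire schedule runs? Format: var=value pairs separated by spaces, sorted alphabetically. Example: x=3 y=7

Step 1: thread B executes B1 (x = x * 2). Shared: x=4. PCs: A@0 B@1 C@0
Step 2: thread C executes C1 (x = x + 1). Shared: x=5. PCs: A@0 B@1 C@1
Step 3: thread C executes C2 (x = 6). Shared: x=6. PCs: A@0 B@1 C@2
Step 4: thread B executes B2 (x = x). Shared: x=6. PCs: A@0 B@2 C@2
Step 5: thread A executes A1 (x = x). Shared: x=6. PCs: A@1 B@2 C@2
Step 6: thread A executes A2 (x = x + 4). Shared: x=10. PCs: A@2 B@2 C@2
Step 7: thread C executes C3 (x = x - 1). Shared: x=9. PCs: A@2 B@2 C@3

Answer: x=9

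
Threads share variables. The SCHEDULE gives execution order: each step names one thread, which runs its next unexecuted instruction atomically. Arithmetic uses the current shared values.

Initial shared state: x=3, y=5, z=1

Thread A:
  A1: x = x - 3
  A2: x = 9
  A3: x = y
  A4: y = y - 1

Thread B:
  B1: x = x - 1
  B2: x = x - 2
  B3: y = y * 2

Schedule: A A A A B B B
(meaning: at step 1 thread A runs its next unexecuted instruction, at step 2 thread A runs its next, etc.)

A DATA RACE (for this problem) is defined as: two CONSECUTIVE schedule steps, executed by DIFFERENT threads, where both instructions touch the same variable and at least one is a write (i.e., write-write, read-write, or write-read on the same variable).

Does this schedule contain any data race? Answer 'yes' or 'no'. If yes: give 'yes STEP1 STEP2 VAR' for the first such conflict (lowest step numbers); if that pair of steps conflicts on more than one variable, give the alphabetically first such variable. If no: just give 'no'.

Answer: no

Derivation:
Steps 1,2: same thread (A). No race.
Steps 2,3: same thread (A). No race.
Steps 3,4: same thread (A). No race.
Steps 4,5: A(r=y,w=y) vs B(r=x,w=x). No conflict.
Steps 5,6: same thread (B). No race.
Steps 6,7: same thread (B). No race.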